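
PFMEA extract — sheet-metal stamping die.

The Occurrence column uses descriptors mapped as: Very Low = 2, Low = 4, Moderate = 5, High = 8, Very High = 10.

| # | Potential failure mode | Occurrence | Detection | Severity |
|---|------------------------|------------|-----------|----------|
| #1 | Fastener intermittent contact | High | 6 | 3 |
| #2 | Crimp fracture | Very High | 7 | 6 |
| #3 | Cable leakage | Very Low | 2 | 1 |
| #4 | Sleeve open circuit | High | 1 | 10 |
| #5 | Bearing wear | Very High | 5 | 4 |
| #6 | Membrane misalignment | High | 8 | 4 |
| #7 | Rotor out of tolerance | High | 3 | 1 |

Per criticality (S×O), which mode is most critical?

Criticality = Severity × Occurrence:
  #1: 3 × 8 = 24
  #2: 6 × 10 = 60
  #3: 1 × 2 = 2
  #4: 10 × 8 = 80
  #5: 4 × 10 = 40
  #6: 4 × 8 = 32
  #7: 1 × 8 = 8
Highest criticality is 80 → #4.

#4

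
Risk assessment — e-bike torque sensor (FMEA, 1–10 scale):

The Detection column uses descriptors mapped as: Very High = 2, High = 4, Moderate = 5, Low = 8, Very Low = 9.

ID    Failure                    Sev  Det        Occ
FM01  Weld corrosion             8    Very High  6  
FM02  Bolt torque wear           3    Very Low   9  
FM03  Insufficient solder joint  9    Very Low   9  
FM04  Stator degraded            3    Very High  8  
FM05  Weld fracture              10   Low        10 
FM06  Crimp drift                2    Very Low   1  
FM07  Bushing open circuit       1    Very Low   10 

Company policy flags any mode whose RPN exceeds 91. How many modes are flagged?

RPN = Severity × Occurrence × Detection:
  FM01: 8 × 6 × 2 = 96
  FM02: 3 × 9 × 9 = 243
  FM03: 9 × 9 × 9 = 729
  FM04: 3 × 8 × 2 = 48
  FM05: 10 × 10 × 8 = 800
  FM06: 2 × 1 × 9 = 18
  FM07: 1 × 10 × 9 = 90
Modes with RPN > 91: FM01 (96), FM02 (243), FM03 (729), FM05 (800) → 4.

4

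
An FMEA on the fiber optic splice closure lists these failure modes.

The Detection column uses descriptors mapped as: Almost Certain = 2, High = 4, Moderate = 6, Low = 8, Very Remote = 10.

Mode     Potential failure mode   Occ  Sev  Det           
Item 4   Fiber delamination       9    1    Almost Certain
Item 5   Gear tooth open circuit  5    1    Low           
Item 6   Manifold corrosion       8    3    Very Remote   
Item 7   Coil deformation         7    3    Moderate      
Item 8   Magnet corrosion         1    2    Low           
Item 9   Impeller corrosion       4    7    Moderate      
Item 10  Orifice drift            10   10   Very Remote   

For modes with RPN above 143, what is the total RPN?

RPN = Severity × Occurrence × Detection:
  Item 4: 1 × 9 × 2 = 18
  Item 5: 1 × 5 × 8 = 40
  Item 6: 3 × 8 × 10 = 240
  Item 7: 3 × 7 × 6 = 126
  Item 8: 2 × 1 × 8 = 16
  Item 9: 7 × 4 × 6 = 168
  Item 10: 10 × 10 × 10 = 1000
RPN > 143: Item 6 (240), Item 9 (168), Item 10 (1000).
Sum: 240 + 168 + 1000 = 1408.

1408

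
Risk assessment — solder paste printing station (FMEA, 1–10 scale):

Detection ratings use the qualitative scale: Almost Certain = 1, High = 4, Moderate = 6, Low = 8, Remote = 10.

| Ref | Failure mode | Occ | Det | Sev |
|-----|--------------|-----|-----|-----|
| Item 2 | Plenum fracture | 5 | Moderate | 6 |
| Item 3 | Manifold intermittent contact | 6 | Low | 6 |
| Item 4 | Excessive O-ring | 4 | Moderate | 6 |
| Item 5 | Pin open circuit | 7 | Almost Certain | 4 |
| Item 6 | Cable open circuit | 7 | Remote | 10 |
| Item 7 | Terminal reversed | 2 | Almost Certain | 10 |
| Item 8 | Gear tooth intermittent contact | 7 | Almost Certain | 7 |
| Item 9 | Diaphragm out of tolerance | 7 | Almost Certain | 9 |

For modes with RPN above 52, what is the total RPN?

1375

RPN = Severity × Occurrence × Detection:
  Item 2: 6 × 5 × 6 = 180
  Item 3: 6 × 6 × 8 = 288
  Item 4: 6 × 4 × 6 = 144
  Item 5: 4 × 7 × 1 = 28
  Item 6: 10 × 7 × 10 = 700
  Item 7: 10 × 2 × 1 = 20
  Item 8: 7 × 7 × 1 = 49
  Item 9: 9 × 7 × 1 = 63
RPN > 52: Item 2 (180), Item 3 (288), Item 4 (144), Item 6 (700), Item 9 (63).
Sum: 180 + 288 + 144 + 700 + 63 = 1375.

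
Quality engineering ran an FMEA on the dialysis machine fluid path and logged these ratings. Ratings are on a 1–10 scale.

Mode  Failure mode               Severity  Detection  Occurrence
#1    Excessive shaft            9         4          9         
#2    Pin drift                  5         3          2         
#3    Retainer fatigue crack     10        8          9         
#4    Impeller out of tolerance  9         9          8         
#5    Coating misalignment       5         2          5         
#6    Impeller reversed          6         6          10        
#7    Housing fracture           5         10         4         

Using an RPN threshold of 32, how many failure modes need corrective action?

RPN = Severity × Occurrence × Detection:
  #1: 9 × 9 × 4 = 324
  #2: 5 × 2 × 3 = 30
  #3: 10 × 9 × 8 = 720
  #4: 9 × 8 × 9 = 648
  #5: 5 × 5 × 2 = 50
  #6: 6 × 10 × 6 = 360
  #7: 5 × 4 × 10 = 200
Modes with RPN ≥ 32: #1 (324), #3 (720), #4 (648), #5 (50), #6 (360), #7 (200) → 6.

6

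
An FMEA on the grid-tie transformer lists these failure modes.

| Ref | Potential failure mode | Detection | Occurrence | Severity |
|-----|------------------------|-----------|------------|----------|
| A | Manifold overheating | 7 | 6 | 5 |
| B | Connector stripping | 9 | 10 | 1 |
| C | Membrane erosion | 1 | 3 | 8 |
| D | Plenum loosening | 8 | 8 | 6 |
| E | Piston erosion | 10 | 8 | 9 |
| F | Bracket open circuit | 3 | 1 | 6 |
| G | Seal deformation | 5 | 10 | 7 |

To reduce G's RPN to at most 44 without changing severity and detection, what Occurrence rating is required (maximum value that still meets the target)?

1

G: S=7, O=10, D=5 → current RPN = 350.
Fixed product = 35. Need 35 × O ≤ 44, so O ≤ 44/35 = 1.26.
Maximum integer Occurrence rating = 1 (gives RPN 35; O=2 would give 70 > 44).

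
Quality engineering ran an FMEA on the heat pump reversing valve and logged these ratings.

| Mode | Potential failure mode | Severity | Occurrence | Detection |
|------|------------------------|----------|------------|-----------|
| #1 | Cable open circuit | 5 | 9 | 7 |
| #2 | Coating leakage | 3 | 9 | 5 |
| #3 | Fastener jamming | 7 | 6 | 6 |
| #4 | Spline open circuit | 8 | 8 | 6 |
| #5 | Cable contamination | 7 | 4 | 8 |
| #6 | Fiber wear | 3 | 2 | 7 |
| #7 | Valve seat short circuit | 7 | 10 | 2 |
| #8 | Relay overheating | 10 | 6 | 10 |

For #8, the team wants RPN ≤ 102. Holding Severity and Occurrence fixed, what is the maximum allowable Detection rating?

#8: S=10, O=6, D=10 → current RPN = 600.
Fixed product = 60. Need 60 × D ≤ 102, so D ≤ 102/60 = 1.70.
Maximum integer Detection rating = 1 (gives RPN 60; D=2 would give 120 > 102).

1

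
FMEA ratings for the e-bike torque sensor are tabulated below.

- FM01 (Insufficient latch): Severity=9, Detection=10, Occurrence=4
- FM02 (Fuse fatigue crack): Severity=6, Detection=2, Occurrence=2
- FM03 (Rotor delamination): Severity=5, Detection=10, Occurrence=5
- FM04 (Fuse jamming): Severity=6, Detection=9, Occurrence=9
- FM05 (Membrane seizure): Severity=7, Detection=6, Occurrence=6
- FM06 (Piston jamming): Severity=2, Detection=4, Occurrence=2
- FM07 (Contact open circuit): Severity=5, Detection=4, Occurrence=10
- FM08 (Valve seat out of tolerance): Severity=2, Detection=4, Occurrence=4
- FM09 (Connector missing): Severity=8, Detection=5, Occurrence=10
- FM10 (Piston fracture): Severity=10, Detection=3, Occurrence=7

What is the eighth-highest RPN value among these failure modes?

32

RPN = Severity × Occurrence × Detection:
  FM01: 9 × 4 × 10 = 360
  FM02: 6 × 2 × 2 = 24
  FM03: 5 × 5 × 10 = 250
  FM04: 6 × 9 × 9 = 486
  FM05: 7 × 6 × 6 = 252
  FM06: 2 × 2 × 4 = 16
  FM07: 5 × 10 × 4 = 200
  FM08: 2 × 4 × 4 = 32
  FM09: 8 × 10 × 5 = 400
  FM10: 10 × 7 × 3 = 210
Sorted descending: 486, 400, 360, 252, 250, 210, 200, 32, 24, 16.
The eighth-highest RPN is 32 (FM08).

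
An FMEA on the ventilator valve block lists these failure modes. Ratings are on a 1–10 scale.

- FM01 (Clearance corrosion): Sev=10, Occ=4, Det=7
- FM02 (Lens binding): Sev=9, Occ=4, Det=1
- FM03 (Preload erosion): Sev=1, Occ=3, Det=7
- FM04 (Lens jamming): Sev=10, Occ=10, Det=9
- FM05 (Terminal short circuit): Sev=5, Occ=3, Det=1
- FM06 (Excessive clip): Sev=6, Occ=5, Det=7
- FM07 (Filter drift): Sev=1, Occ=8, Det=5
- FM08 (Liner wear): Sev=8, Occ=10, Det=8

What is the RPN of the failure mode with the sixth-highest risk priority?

36

RPN = Severity × Occurrence × Detection:
  FM01: 10 × 4 × 7 = 280
  FM02: 9 × 4 × 1 = 36
  FM03: 1 × 3 × 7 = 21
  FM04: 10 × 10 × 9 = 900
  FM05: 5 × 3 × 1 = 15
  FM06: 6 × 5 × 7 = 210
  FM07: 1 × 8 × 5 = 40
  FM08: 8 × 10 × 8 = 640
Sorted descending: 900, 640, 280, 210, 40, 36, 21, 15.
The sixth-highest RPN is 36 (FM02).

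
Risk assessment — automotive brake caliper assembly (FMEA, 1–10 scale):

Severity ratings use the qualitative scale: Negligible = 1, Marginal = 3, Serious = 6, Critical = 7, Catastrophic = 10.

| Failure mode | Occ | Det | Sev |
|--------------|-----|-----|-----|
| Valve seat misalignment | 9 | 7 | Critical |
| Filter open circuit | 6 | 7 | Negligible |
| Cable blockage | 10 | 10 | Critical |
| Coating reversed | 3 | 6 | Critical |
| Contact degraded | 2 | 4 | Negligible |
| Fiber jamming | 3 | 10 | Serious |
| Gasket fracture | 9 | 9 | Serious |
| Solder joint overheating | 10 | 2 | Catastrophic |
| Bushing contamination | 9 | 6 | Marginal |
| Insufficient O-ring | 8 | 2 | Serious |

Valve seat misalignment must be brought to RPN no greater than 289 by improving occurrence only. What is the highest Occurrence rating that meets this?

5

Valve seat misalignment: S=7, O=9, D=7 → current RPN = 441.
Fixed product = 49. Need 49 × O ≤ 289, so O ≤ 289/49 = 5.90.
Maximum integer Occurrence rating = 5 (gives RPN 245; O=6 would give 294 > 289).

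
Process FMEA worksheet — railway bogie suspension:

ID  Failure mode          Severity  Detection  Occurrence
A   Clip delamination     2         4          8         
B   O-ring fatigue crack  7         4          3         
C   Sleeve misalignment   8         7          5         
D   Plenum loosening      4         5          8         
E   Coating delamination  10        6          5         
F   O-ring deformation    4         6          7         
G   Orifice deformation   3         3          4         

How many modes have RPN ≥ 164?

RPN = Severity × Occurrence × Detection:
  A: 2 × 8 × 4 = 64
  B: 7 × 3 × 4 = 84
  C: 8 × 5 × 7 = 280
  D: 4 × 8 × 5 = 160
  E: 10 × 5 × 6 = 300
  F: 4 × 7 × 6 = 168
  G: 3 × 4 × 3 = 36
Modes with RPN ≥ 164: C (280), E (300), F (168) → 3.

3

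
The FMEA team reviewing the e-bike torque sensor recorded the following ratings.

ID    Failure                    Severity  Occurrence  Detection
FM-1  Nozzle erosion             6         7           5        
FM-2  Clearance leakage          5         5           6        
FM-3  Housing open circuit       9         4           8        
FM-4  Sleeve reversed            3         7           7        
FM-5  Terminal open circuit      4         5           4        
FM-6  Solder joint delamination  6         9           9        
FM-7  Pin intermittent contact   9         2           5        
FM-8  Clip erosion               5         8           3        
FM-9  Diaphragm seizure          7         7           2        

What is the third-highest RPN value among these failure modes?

RPN = Severity × Occurrence × Detection:
  FM-1: 6 × 7 × 5 = 210
  FM-2: 5 × 5 × 6 = 150
  FM-3: 9 × 4 × 8 = 288
  FM-4: 3 × 7 × 7 = 147
  FM-5: 4 × 5 × 4 = 80
  FM-6: 6 × 9 × 9 = 486
  FM-7: 9 × 2 × 5 = 90
  FM-8: 5 × 8 × 3 = 120
  FM-9: 7 × 7 × 2 = 98
Sorted descending: 486, 288, 210, 150, 147, 120, 98, 90, 80.
The third-highest RPN is 210 (FM-1).

210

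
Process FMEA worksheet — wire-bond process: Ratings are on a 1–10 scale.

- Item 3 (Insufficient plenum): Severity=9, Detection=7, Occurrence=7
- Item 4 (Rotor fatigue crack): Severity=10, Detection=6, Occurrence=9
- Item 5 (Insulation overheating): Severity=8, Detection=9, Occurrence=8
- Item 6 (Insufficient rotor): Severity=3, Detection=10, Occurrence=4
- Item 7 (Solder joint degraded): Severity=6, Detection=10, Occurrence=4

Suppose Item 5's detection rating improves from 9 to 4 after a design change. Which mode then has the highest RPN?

Item 4

RPN = Severity × Occurrence × Detection:
  Item 3: 9 × 7 × 7 = 441
  Item 4: 10 × 9 × 6 = 540
  Item 5: 8 × 8 × 9 = 576
  Item 6: 3 × 4 × 10 = 120
  Item 7: 6 × 4 × 10 = 240
After action: Item 5 → 8 × 8 × 4 = 256.
Revised RPNs: Item 4=540, Item 3=441, Item 5=256, Item 7=240, Item 6=120.
Highest is now Item 4 (540).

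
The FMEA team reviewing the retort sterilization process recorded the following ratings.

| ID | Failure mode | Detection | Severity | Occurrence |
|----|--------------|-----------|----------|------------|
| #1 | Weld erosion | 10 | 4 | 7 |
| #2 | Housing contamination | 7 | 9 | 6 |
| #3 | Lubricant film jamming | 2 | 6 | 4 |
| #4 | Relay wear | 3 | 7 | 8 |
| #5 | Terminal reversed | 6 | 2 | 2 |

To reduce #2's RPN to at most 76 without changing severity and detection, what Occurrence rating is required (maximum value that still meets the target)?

1

#2: S=9, O=6, D=7 → current RPN = 378.
Fixed product = 63. Need 63 × O ≤ 76, so O ≤ 76/63 = 1.21.
Maximum integer Occurrence rating = 1 (gives RPN 63; O=2 would give 126 > 76).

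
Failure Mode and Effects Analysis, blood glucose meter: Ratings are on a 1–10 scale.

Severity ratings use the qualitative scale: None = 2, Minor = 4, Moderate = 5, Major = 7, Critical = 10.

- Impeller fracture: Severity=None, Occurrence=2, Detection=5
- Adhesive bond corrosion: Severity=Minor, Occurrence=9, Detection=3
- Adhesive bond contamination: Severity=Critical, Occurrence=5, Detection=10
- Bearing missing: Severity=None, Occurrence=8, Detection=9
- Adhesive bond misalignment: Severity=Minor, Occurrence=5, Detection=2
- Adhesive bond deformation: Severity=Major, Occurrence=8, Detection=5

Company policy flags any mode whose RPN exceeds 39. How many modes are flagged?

RPN = Severity × Occurrence × Detection:
  Impeller fracture: 2 × 2 × 5 = 20
  Adhesive bond corrosion: 4 × 9 × 3 = 108
  Adhesive bond contamination: 10 × 5 × 10 = 500
  Bearing missing: 2 × 8 × 9 = 144
  Adhesive bond misalignment: 4 × 5 × 2 = 40
  Adhesive bond deformation: 7 × 8 × 5 = 280
Modes with RPN > 39: Adhesive bond corrosion (108), Adhesive bond contamination (500), Bearing missing (144), Adhesive bond misalignment (40), Adhesive bond deformation (280) → 5.

5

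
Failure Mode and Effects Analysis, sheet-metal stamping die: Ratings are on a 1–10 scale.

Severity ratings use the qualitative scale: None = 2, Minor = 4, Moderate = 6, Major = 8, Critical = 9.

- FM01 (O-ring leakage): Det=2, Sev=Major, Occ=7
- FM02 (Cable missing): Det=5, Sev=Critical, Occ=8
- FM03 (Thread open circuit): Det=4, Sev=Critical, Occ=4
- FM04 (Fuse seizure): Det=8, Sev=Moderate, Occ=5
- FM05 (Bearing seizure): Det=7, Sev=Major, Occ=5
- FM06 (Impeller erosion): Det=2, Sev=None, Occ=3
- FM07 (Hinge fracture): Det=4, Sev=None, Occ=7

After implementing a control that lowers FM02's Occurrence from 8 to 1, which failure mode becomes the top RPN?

FM05

RPN = Severity × Occurrence × Detection:
  FM01: 8 × 7 × 2 = 112
  FM02: 9 × 8 × 5 = 360
  FM03: 9 × 4 × 4 = 144
  FM04: 6 × 5 × 8 = 240
  FM05: 8 × 5 × 7 = 280
  FM06: 2 × 3 × 2 = 12
  FM07: 2 × 7 × 4 = 56
After action: FM02 → 9 × 1 × 5 = 45.
Revised RPNs: FM05=280, FM04=240, FM03=144, FM01=112, FM07=56, FM02=45, FM06=12.
Highest is now FM05 (280).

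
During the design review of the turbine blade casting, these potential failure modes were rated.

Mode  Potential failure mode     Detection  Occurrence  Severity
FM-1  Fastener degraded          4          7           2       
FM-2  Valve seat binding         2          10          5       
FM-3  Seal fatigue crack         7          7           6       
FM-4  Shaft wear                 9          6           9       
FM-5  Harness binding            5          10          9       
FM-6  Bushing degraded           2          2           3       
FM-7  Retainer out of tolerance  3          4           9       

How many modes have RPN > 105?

RPN = Severity × Occurrence × Detection:
  FM-1: 2 × 7 × 4 = 56
  FM-2: 5 × 10 × 2 = 100
  FM-3: 6 × 7 × 7 = 294
  FM-4: 9 × 6 × 9 = 486
  FM-5: 9 × 10 × 5 = 450
  FM-6: 3 × 2 × 2 = 12
  FM-7: 9 × 4 × 3 = 108
Modes with RPN > 105: FM-3 (294), FM-4 (486), FM-5 (450), FM-7 (108) → 4.

4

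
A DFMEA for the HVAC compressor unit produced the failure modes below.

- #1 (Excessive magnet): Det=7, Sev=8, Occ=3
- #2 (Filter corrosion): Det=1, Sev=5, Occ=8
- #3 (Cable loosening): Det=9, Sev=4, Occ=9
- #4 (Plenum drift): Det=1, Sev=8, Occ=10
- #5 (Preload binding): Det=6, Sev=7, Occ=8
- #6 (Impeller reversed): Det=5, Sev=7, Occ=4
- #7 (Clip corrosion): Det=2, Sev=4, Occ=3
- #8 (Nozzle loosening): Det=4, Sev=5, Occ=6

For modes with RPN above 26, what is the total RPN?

RPN = Severity × Occurrence × Detection:
  #1: 8 × 3 × 7 = 168
  #2: 5 × 8 × 1 = 40
  #3: 4 × 9 × 9 = 324
  #4: 8 × 10 × 1 = 80
  #5: 7 × 8 × 6 = 336
  #6: 7 × 4 × 5 = 140
  #7: 4 × 3 × 2 = 24
  #8: 5 × 6 × 4 = 120
RPN > 26: #1 (168), #2 (40), #3 (324), #4 (80), #5 (336), #6 (140), #8 (120).
Sum: 168 + 40 + 324 + 80 + 336 + 140 + 120 = 1208.

1208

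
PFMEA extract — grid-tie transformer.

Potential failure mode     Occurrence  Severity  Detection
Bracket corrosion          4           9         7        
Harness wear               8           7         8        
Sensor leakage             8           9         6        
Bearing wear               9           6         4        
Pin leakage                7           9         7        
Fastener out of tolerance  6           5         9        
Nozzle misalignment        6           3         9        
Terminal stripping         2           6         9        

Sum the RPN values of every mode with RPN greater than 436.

889

RPN = Severity × Occurrence × Detection:
  Bracket corrosion: 9 × 4 × 7 = 252
  Harness wear: 7 × 8 × 8 = 448
  Sensor leakage: 9 × 8 × 6 = 432
  Bearing wear: 6 × 9 × 4 = 216
  Pin leakage: 9 × 7 × 7 = 441
  Fastener out of tolerance: 5 × 6 × 9 = 270
  Nozzle misalignment: 3 × 6 × 9 = 162
  Terminal stripping: 6 × 2 × 9 = 108
RPN > 436: Harness wear (448), Pin leakage (441).
Sum: 448 + 441 = 889.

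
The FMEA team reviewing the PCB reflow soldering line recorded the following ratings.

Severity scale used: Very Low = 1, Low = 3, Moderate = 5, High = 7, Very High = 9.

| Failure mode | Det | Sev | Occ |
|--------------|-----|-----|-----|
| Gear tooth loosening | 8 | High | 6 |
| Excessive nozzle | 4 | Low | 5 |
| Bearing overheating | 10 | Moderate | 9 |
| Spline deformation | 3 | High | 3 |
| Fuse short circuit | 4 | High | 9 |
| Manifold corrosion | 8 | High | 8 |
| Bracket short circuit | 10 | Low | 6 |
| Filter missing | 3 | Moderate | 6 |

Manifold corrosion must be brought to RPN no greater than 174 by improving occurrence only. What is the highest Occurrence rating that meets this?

Manifold corrosion: S=7, O=8, D=8 → current RPN = 448.
Fixed product = 56. Need 56 × O ≤ 174, so O ≤ 174/56 = 3.11.
Maximum integer Occurrence rating = 3 (gives RPN 168; O=4 would give 224 > 174).

3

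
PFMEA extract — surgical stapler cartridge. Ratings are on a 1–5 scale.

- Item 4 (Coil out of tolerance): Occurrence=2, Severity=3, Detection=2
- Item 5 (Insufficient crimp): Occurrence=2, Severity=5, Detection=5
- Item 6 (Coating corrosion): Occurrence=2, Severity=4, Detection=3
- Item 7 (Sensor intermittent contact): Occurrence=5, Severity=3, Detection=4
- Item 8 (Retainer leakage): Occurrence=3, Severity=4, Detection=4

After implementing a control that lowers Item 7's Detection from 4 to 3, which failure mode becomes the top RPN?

RPN = Severity × Occurrence × Detection:
  Item 4: 3 × 2 × 2 = 12
  Item 5: 5 × 2 × 5 = 50
  Item 6: 4 × 2 × 3 = 24
  Item 7: 3 × 5 × 4 = 60
  Item 8: 4 × 3 × 4 = 48
After action: Item 7 → 3 × 5 × 3 = 45.
Revised RPNs: Item 5=50, Item 8=48, Item 7=45, Item 6=24, Item 4=12.
Highest is now Item 5 (50).

Item 5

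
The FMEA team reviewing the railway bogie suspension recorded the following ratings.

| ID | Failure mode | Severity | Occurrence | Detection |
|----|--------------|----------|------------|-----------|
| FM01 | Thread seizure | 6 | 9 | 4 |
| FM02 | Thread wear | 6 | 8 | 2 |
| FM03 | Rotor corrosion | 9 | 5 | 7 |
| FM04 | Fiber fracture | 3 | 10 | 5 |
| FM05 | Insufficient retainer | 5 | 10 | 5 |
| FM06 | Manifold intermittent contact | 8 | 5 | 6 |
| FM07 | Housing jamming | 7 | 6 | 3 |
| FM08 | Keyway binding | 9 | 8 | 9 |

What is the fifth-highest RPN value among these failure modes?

RPN = Severity × Occurrence × Detection:
  FM01: 6 × 9 × 4 = 216
  FM02: 6 × 8 × 2 = 96
  FM03: 9 × 5 × 7 = 315
  FM04: 3 × 10 × 5 = 150
  FM05: 5 × 10 × 5 = 250
  FM06: 8 × 5 × 6 = 240
  FM07: 7 × 6 × 3 = 126
  FM08: 9 × 8 × 9 = 648
Sorted descending: 648, 315, 250, 240, 216, 150, 126, 96.
The fifth-highest RPN is 216 (FM01).

216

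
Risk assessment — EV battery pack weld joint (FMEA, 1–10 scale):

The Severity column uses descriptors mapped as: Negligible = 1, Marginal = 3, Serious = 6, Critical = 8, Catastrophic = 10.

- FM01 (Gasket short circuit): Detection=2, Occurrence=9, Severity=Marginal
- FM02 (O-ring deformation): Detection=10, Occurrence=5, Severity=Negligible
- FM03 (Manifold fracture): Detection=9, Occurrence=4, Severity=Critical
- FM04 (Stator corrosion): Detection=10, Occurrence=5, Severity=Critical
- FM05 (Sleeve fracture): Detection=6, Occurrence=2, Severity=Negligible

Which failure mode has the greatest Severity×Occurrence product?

Criticality = Severity × Occurrence:
  FM01: 3 × 9 = 27
  FM02: 1 × 5 = 5
  FM03: 8 × 4 = 32
  FM04: 8 × 5 = 40
  FM05: 1 × 2 = 2
Highest criticality is 40 → FM04.

FM04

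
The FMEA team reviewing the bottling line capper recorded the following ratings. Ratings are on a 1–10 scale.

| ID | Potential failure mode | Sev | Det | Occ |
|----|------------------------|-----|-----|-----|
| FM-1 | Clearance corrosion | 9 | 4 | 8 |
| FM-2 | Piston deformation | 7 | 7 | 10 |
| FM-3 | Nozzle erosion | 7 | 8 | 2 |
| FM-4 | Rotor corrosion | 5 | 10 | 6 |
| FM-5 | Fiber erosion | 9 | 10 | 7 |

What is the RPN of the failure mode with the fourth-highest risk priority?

288

RPN = Severity × Occurrence × Detection:
  FM-1: 9 × 8 × 4 = 288
  FM-2: 7 × 10 × 7 = 490
  FM-3: 7 × 2 × 8 = 112
  FM-4: 5 × 6 × 10 = 300
  FM-5: 9 × 7 × 10 = 630
Sorted descending: 630, 490, 300, 288, 112.
The fourth-highest RPN is 288 (FM-1).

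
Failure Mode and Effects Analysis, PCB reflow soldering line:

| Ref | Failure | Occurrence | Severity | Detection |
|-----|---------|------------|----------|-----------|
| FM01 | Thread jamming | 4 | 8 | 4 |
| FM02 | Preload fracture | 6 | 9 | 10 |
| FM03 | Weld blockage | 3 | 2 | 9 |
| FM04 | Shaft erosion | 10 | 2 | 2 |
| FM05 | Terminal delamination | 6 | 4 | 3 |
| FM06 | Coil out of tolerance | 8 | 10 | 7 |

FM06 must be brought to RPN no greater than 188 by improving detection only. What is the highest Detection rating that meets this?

FM06: S=10, O=8, D=7 → current RPN = 560.
Fixed product = 80. Need 80 × D ≤ 188, so D ≤ 188/80 = 2.35.
Maximum integer Detection rating = 2 (gives RPN 160; D=3 would give 240 > 188).

2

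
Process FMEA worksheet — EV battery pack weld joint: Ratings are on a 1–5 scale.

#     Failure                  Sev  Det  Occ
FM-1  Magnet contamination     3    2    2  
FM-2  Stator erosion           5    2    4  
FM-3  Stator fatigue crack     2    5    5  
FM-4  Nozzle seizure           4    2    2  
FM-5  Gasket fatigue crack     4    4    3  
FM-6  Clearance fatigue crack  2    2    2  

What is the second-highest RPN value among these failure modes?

RPN = Severity × Occurrence × Detection:
  FM-1: 3 × 2 × 2 = 12
  FM-2: 5 × 4 × 2 = 40
  FM-3: 2 × 5 × 5 = 50
  FM-4: 4 × 2 × 2 = 16
  FM-5: 4 × 3 × 4 = 48
  FM-6: 2 × 2 × 2 = 8
Sorted descending: 50, 48, 40, 16, 12, 8.
The second-highest RPN is 48 (FM-5).

48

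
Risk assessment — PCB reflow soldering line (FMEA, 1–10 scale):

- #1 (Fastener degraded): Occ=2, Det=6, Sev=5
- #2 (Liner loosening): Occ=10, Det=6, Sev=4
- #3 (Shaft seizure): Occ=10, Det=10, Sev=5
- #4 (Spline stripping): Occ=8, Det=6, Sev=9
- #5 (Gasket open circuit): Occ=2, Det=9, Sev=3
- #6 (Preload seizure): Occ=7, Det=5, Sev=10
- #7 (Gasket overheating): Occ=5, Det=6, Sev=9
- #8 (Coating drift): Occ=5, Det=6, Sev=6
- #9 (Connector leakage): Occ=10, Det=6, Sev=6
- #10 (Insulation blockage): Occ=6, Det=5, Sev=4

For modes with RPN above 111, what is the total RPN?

RPN = Severity × Occurrence × Detection:
  #1: 5 × 2 × 6 = 60
  #2: 4 × 10 × 6 = 240
  #3: 5 × 10 × 10 = 500
  #4: 9 × 8 × 6 = 432
  #5: 3 × 2 × 9 = 54
  #6: 10 × 7 × 5 = 350
  #7: 9 × 5 × 6 = 270
  #8: 6 × 5 × 6 = 180
  #9: 6 × 10 × 6 = 360
  #10: 4 × 6 × 5 = 120
RPN > 111: #2 (240), #3 (500), #4 (432), #6 (350), #7 (270), #8 (180), #9 (360), #10 (120).
Sum: 240 + 500 + 432 + 350 + 270 + 180 + 360 + 120 = 2452.

2452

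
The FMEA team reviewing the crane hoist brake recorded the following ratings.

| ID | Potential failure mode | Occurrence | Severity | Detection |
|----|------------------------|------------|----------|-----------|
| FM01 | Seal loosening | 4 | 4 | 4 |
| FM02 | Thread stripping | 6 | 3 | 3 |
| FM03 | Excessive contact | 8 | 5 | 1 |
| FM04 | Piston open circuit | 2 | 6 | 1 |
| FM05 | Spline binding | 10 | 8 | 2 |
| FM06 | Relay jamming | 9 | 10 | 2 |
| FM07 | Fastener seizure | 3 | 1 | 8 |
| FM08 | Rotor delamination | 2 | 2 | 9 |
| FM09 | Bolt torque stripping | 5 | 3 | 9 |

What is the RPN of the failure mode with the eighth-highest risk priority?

24

RPN = Severity × Occurrence × Detection:
  FM01: 4 × 4 × 4 = 64
  FM02: 3 × 6 × 3 = 54
  FM03: 5 × 8 × 1 = 40
  FM04: 6 × 2 × 1 = 12
  FM05: 8 × 10 × 2 = 160
  FM06: 10 × 9 × 2 = 180
  FM07: 1 × 3 × 8 = 24
  FM08: 2 × 2 × 9 = 36
  FM09: 3 × 5 × 9 = 135
Sorted descending: 180, 160, 135, 64, 54, 40, 36, 24, 12.
The eighth-highest RPN is 24 (FM07).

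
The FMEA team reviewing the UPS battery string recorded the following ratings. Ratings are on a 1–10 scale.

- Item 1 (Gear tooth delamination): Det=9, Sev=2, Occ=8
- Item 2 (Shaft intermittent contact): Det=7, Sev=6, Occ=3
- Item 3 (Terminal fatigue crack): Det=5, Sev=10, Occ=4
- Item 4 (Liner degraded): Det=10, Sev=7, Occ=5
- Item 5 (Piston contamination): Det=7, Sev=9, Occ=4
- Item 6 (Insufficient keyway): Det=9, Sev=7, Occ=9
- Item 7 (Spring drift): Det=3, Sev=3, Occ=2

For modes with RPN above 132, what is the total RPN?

1513

RPN = Severity × Occurrence × Detection:
  Item 1: 2 × 8 × 9 = 144
  Item 2: 6 × 3 × 7 = 126
  Item 3: 10 × 4 × 5 = 200
  Item 4: 7 × 5 × 10 = 350
  Item 5: 9 × 4 × 7 = 252
  Item 6: 7 × 9 × 9 = 567
  Item 7: 3 × 2 × 3 = 18
RPN > 132: Item 1 (144), Item 3 (200), Item 4 (350), Item 5 (252), Item 6 (567).
Sum: 144 + 200 + 350 + 252 + 567 = 1513.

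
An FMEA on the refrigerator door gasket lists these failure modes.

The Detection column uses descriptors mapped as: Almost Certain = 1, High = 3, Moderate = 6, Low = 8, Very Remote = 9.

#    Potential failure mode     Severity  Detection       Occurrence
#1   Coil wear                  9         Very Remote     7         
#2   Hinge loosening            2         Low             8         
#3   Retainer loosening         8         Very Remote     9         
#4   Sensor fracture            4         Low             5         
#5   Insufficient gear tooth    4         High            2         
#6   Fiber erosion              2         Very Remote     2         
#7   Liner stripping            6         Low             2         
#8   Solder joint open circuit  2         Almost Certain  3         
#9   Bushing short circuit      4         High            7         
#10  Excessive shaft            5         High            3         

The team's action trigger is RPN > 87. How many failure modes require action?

RPN = Severity × Occurrence × Detection:
  #1: 9 × 7 × 9 = 567
  #2: 2 × 8 × 8 = 128
  #3: 8 × 9 × 9 = 648
  #4: 4 × 5 × 8 = 160
  #5: 4 × 2 × 3 = 24
  #6: 2 × 2 × 9 = 36
  #7: 6 × 2 × 8 = 96
  #8: 2 × 3 × 1 = 6
  #9: 4 × 7 × 3 = 84
  #10: 5 × 3 × 3 = 45
Modes with RPN > 87: #1 (567), #2 (128), #3 (648), #4 (160), #7 (96) → 5.

5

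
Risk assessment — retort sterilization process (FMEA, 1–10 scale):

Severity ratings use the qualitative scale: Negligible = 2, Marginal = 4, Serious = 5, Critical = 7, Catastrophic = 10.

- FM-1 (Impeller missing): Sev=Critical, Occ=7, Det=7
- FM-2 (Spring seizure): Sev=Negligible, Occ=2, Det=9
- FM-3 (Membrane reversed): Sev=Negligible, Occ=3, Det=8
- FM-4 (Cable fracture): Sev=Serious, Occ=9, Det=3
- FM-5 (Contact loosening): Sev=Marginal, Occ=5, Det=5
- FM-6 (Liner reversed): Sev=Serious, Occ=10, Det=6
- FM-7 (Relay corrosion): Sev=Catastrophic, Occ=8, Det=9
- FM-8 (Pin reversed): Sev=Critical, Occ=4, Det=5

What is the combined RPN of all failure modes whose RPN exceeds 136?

1503

RPN = Severity × Occurrence × Detection:
  FM-1: 7 × 7 × 7 = 343
  FM-2: 2 × 2 × 9 = 36
  FM-3: 2 × 3 × 8 = 48
  FM-4: 5 × 9 × 3 = 135
  FM-5: 4 × 5 × 5 = 100
  FM-6: 5 × 10 × 6 = 300
  FM-7: 10 × 8 × 9 = 720
  FM-8: 7 × 4 × 5 = 140
RPN > 136: FM-1 (343), FM-6 (300), FM-7 (720), FM-8 (140).
Sum: 343 + 300 + 720 + 140 = 1503.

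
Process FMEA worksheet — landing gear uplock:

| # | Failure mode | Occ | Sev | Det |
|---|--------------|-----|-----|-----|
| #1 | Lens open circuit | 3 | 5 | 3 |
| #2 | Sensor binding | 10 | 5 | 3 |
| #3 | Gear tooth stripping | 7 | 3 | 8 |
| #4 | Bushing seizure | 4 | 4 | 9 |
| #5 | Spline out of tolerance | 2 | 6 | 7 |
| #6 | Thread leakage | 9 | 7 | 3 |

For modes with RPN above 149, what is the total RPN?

RPN = Severity × Occurrence × Detection:
  #1: 5 × 3 × 3 = 45
  #2: 5 × 10 × 3 = 150
  #3: 3 × 7 × 8 = 168
  #4: 4 × 4 × 9 = 144
  #5: 6 × 2 × 7 = 84
  #6: 7 × 9 × 3 = 189
RPN > 149: #2 (150), #3 (168), #6 (189).
Sum: 150 + 168 + 189 = 507.

507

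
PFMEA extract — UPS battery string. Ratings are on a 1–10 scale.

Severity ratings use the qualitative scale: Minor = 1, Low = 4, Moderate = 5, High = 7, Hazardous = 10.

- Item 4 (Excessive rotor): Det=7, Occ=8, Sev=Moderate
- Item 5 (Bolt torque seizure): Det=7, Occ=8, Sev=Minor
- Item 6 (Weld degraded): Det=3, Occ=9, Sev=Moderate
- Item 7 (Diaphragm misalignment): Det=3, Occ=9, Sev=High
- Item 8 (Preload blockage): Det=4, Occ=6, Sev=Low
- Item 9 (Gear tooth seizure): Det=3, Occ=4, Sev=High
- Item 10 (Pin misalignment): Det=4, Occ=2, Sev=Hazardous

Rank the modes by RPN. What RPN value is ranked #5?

84

RPN = Severity × Occurrence × Detection:
  Item 4: 5 × 8 × 7 = 280
  Item 5: 1 × 8 × 7 = 56
  Item 6: 5 × 9 × 3 = 135
  Item 7: 7 × 9 × 3 = 189
  Item 8: 4 × 6 × 4 = 96
  Item 9: 7 × 4 × 3 = 84
  Item 10: 10 × 2 × 4 = 80
Sorted descending: 280, 189, 135, 96, 84, 80, 56.
The fifth-highest RPN is 84 (Item 9).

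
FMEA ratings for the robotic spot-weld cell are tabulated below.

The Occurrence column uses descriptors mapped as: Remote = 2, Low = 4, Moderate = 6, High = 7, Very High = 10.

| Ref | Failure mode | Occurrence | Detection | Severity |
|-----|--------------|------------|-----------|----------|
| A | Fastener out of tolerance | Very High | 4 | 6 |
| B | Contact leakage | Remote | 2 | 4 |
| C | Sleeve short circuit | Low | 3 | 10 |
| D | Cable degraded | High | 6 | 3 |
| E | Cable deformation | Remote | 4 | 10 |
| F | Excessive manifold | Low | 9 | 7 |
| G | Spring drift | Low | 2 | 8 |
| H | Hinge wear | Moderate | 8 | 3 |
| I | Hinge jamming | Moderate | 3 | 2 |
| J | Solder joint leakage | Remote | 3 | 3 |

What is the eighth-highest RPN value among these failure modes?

36

RPN = Severity × Occurrence × Detection:
  A: 6 × 10 × 4 = 240
  B: 4 × 2 × 2 = 16
  C: 10 × 4 × 3 = 120
  D: 3 × 7 × 6 = 126
  E: 10 × 2 × 4 = 80
  F: 7 × 4 × 9 = 252
  G: 8 × 4 × 2 = 64
  H: 3 × 6 × 8 = 144
  I: 2 × 6 × 3 = 36
  J: 3 × 2 × 3 = 18
Sorted descending: 252, 240, 144, 126, 120, 80, 64, 36, 18, 16.
The eighth-highest RPN is 36 (I).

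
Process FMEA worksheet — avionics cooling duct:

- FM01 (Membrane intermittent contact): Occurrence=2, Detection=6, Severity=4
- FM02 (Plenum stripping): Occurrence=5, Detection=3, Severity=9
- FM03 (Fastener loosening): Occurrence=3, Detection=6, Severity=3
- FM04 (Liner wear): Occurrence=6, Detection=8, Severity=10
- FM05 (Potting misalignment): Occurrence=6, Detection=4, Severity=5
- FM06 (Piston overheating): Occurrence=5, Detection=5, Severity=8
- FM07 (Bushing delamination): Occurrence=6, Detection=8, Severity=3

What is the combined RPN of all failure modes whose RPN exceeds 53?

1133

RPN = Severity × Occurrence × Detection:
  FM01: 4 × 2 × 6 = 48
  FM02: 9 × 5 × 3 = 135
  FM03: 3 × 3 × 6 = 54
  FM04: 10 × 6 × 8 = 480
  FM05: 5 × 6 × 4 = 120
  FM06: 8 × 5 × 5 = 200
  FM07: 3 × 6 × 8 = 144
RPN > 53: FM02 (135), FM03 (54), FM04 (480), FM05 (120), FM06 (200), FM07 (144).
Sum: 135 + 54 + 480 + 120 + 200 + 144 = 1133.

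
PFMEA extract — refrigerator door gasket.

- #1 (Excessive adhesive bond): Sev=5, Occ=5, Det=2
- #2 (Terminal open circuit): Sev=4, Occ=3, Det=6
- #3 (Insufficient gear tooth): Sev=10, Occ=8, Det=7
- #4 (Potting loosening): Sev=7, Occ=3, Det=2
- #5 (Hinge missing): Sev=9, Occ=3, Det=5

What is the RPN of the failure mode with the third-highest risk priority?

RPN = Severity × Occurrence × Detection:
  #1: 5 × 5 × 2 = 50
  #2: 4 × 3 × 6 = 72
  #3: 10 × 8 × 7 = 560
  #4: 7 × 3 × 2 = 42
  #5: 9 × 3 × 5 = 135
Sorted descending: 560, 135, 72, 50, 42.
The third-highest RPN is 72 (#2).

72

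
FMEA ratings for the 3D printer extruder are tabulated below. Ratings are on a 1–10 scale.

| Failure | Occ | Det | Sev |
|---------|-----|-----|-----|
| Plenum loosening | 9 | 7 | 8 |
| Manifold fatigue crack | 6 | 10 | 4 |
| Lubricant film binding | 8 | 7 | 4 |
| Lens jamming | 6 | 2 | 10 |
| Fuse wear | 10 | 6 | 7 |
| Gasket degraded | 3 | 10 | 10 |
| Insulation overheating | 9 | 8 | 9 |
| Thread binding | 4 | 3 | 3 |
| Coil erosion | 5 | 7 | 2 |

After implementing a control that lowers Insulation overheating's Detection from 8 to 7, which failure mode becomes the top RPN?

RPN = Severity × Occurrence × Detection:
  Plenum loosening: 8 × 9 × 7 = 504
  Manifold fatigue crack: 4 × 6 × 10 = 240
  Lubricant film binding: 4 × 8 × 7 = 224
  Lens jamming: 10 × 6 × 2 = 120
  Fuse wear: 7 × 10 × 6 = 420
  Gasket degraded: 10 × 3 × 10 = 300
  Insulation overheating: 9 × 9 × 8 = 648
  Thread binding: 3 × 4 × 3 = 36
  Coil erosion: 2 × 5 × 7 = 70
After action: Insulation overheating → 9 × 9 × 7 = 567.
Revised RPNs: Insulation overheating=567, Plenum loosening=504, Fuse wear=420, Gasket degraded=300, Manifold fatigue crack=240, Lubricant film binding=224, Lens jamming=120, Coil erosion=70, Thread binding=36.
Highest is now Insulation overheating (567).

Insulation overheating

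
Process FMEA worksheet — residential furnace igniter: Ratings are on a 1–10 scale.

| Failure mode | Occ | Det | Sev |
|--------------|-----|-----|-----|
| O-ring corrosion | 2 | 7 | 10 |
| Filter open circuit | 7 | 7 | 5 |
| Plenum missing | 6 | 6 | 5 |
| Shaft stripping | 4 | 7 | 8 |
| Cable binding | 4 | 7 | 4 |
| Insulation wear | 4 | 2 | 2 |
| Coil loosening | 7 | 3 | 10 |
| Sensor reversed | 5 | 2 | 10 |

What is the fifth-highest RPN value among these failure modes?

RPN = Severity × Occurrence × Detection:
  O-ring corrosion: 10 × 2 × 7 = 140
  Filter open circuit: 5 × 7 × 7 = 245
  Plenum missing: 5 × 6 × 6 = 180
  Shaft stripping: 8 × 4 × 7 = 224
  Cable binding: 4 × 4 × 7 = 112
  Insulation wear: 2 × 4 × 2 = 16
  Coil loosening: 10 × 7 × 3 = 210
  Sensor reversed: 10 × 5 × 2 = 100
Sorted descending: 245, 224, 210, 180, 140, 112, 100, 16.
The fifth-highest RPN is 140 (O-ring corrosion).

140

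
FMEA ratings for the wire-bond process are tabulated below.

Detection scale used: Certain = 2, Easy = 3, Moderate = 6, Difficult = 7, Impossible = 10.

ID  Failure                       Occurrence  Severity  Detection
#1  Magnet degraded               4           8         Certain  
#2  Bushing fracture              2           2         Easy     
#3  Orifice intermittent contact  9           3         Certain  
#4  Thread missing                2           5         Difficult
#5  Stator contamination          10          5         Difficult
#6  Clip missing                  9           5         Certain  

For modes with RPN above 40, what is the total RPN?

RPN = Severity × Occurrence × Detection:
  #1: 8 × 4 × 2 = 64
  #2: 2 × 2 × 3 = 12
  #3: 3 × 9 × 2 = 54
  #4: 5 × 2 × 7 = 70
  #5: 5 × 10 × 7 = 350
  #6: 5 × 9 × 2 = 90
RPN > 40: #1 (64), #3 (54), #4 (70), #5 (350), #6 (90).
Sum: 64 + 54 + 70 + 350 + 90 = 628.

628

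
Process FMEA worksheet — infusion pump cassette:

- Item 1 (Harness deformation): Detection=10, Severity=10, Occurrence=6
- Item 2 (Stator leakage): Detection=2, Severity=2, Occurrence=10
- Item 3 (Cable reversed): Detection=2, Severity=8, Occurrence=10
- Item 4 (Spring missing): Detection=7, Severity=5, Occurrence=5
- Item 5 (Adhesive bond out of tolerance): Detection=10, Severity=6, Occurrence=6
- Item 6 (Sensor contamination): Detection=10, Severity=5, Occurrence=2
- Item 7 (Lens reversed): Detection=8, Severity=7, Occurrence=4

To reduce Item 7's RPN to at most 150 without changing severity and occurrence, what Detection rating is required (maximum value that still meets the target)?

Item 7: S=7, O=4, D=8 → current RPN = 224.
Fixed product = 28. Need 28 × D ≤ 150, so D ≤ 150/28 = 5.36.
Maximum integer Detection rating = 5 (gives RPN 140; D=6 would give 168 > 150).

5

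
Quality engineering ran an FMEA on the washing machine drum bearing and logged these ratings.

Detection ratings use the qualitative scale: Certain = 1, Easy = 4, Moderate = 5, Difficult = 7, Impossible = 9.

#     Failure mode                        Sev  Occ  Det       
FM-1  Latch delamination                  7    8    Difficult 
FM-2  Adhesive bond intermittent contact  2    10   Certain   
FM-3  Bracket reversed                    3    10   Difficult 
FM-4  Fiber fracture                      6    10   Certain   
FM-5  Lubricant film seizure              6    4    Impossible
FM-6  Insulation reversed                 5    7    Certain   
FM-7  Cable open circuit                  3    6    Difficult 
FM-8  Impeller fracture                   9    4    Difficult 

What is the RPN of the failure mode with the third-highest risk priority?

216

RPN = Severity × Occurrence × Detection:
  FM-1: 7 × 8 × 7 = 392
  FM-2: 2 × 10 × 1 = 20
  FM-3: 3 × 10 × 7 = 210
  FM-4: 6 × 10 × 1 = 60
  FM-5: 6 × 4 × 9 = 216
  FM-6: 5 × 7 × 1 = 35
  FM-7: 3 × 6 × 7 = 126
  FM-8: 9 × 4 × 7 = 252
Sorted descending: 392, 252, 216, 210, 126, 60, 35, 20.
The third-highest RPN is 216 (FM-5).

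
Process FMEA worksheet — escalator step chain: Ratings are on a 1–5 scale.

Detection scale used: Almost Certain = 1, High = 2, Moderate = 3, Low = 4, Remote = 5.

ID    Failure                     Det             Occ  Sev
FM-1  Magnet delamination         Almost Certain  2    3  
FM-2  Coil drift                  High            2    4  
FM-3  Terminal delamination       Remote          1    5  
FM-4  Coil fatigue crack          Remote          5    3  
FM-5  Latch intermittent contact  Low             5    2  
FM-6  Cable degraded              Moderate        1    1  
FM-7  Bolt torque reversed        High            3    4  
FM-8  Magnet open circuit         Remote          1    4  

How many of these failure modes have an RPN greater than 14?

6

RPN = Severity × Occurrence × Detection:
  FM-1: 3 × 2 × 1 = 6
  FM-2: 4 × 2 × 2 = 16
  FM-3: 5 × 1 × 5 = 25
  FM-4: 3 × 5 × 5 = 75
  FM-5: 2 × 5 × 4 = 40
  FM-6: 1 × 1 × 3 = 3
  FM-7: 4 × 3 × 2 = 24
  FM-8: 4 × 1 × 5 = 20
Modes with RPN > 14: FM-2 (16), FM-3 (25), FM-4 (75), FM-5 (40), FM-7 (24), FM-8 (20) → 6.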